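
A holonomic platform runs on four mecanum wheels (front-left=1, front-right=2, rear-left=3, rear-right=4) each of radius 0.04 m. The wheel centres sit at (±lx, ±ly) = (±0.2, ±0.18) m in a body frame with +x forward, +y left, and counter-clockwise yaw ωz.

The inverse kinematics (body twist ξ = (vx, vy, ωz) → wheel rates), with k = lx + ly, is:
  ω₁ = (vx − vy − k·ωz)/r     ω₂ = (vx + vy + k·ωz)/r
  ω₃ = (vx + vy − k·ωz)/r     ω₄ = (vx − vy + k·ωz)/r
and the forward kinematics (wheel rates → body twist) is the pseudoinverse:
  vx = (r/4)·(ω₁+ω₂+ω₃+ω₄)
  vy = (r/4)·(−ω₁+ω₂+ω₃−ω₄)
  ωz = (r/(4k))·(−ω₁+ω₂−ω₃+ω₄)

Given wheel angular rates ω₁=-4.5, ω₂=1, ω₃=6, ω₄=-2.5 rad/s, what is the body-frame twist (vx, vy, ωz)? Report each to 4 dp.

k = lx + ly = 0.2 + 0.18 = 0.3800
ω₁+ω₂+ω₃+ω₄ = 0.0000  →  vx = (0.04/4)·0.0000 = 0.0000
−ω₁+ω₂+ω₃−ω₄ = 14.0000  →  vy = (0.04/4)·14.0000 = 0.1400
−ω₁+ω₂−ω₃+ω₄ = -3.0000  →  ωz = (0.04/1.5200)·-3.0000 = -0.0789

(0.0000, 0.1400, -0.0789)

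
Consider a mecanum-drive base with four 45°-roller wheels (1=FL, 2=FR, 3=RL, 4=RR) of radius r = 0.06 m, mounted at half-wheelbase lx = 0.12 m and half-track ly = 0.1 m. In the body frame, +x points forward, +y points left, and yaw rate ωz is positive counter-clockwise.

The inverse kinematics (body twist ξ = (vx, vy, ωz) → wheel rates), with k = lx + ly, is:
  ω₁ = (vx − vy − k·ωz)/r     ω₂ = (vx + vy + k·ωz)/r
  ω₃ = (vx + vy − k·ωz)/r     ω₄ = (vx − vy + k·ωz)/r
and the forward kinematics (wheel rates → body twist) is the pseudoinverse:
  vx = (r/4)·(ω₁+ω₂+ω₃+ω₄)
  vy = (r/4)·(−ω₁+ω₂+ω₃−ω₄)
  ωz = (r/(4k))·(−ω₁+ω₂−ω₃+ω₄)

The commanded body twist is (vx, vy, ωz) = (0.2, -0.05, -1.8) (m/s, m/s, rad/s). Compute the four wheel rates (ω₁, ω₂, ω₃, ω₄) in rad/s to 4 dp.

k = lx + ly = 0.12 + 0.1 = 0.2200;  k·ωz = 0.2200·-1.8 = -0.3960
ω₁ (FL) = (vx − vy − k·ωz)/r = 0.6460/0.06 = 10.7667
ω₂ (FR) = (vx + vy + k·ωz)/r = -0.2460/0.06 = -4.1000
ω₃ (RL) = (vx + vy − k·ωz)/r = 0.5460/0.06 = 9.1000
ω₄ (RR) = (vx − vy + k·ωz)/r = -0.1460/0.06 = -2.4333

(10.7667, -4.1000, 9.1000, -2.4333)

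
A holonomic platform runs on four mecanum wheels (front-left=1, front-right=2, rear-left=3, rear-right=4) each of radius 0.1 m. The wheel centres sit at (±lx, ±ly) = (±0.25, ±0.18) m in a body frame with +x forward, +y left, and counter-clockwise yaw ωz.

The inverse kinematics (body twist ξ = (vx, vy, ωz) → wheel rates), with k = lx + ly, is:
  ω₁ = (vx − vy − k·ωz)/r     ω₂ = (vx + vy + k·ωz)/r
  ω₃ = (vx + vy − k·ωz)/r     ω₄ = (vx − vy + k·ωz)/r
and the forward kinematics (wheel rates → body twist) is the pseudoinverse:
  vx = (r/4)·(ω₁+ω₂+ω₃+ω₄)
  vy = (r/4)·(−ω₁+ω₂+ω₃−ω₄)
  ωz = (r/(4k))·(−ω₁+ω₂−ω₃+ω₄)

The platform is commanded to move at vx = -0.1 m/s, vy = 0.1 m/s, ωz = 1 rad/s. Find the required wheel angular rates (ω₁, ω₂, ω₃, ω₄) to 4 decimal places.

k = lx + ly = 0.25 + 0.18 = 0.4300;  k·ωz = 0.4300·1 = 0.4300
ω₁ (FL) = (vx − vy − k·ωz)/r = -0.6300/0.1 = -6.3000
ω₂ (FR) = (vx + vy + k·ωz)/r = 0.4300/0.1 = 4.3000
ω₃ (RL) = (vx + vy − k·ωz)/r = -0.4300/0.1 = -4.3000
ω₄ (RR) = (vx − vy + k·ωz)/r = 0.2300/0.1 = 2.3000

(-6.3000, 4.3000, -4.3000, 2.3000)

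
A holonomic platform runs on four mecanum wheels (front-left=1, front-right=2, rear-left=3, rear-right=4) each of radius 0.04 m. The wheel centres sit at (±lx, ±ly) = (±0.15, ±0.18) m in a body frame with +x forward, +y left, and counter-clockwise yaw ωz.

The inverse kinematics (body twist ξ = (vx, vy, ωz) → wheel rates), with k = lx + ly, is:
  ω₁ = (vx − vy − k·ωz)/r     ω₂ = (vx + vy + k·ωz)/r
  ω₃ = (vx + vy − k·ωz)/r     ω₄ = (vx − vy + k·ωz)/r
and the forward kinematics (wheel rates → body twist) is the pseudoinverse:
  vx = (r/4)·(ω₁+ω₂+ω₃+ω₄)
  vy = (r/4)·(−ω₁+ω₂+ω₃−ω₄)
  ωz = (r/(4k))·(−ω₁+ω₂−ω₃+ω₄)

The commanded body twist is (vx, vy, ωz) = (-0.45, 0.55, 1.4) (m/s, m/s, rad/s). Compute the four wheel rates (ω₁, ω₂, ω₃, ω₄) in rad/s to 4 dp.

(-36.5500, 14.0500, -9.0500, -13.4500)

k = lx + ly = 0.15 + 0.18 = 0.3300;  k·ωz = 0.3300·1.4 = 0.4620
ω₁ (FL) = (vx − vy − k·ωz)/r = -1.4620/0.04 = -36.5500
ω₂ (FR) = (vx + vy + k·ωz)/r = 0.5620/0.04 = 14.0500
ω₃ (RL) = (vx + vy − k·ωz)/r = -0.3620/0.04 = -9.0500
ω₄ (RR) = (vx − vy + k·ωz)/r = -0.5380/0.04 = -13.4500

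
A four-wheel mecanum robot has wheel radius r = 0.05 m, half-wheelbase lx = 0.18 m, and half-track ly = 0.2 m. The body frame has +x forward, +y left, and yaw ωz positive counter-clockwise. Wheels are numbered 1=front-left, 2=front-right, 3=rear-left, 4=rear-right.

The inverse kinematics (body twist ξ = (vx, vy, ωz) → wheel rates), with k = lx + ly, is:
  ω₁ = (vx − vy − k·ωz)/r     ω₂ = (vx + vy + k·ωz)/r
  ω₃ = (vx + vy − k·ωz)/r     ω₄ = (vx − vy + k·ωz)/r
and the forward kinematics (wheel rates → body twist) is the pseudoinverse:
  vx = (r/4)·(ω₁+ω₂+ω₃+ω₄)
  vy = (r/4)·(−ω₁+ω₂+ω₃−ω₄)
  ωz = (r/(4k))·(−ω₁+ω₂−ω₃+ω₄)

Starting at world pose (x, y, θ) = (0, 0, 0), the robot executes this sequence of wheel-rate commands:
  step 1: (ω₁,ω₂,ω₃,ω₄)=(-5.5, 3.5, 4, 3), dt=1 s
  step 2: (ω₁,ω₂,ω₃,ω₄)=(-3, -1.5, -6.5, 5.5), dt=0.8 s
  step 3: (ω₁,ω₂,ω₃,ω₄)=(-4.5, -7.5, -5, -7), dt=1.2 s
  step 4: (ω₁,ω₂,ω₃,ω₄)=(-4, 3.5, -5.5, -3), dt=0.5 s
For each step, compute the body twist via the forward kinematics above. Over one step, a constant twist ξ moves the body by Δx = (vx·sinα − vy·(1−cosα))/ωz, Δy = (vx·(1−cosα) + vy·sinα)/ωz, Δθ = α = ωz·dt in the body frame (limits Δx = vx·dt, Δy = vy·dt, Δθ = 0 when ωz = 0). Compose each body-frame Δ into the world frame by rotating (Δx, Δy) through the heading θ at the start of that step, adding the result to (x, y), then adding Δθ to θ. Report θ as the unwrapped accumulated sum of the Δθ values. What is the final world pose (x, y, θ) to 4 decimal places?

step 1: ξ=(vx,vy,ωz)=(0.0625, 0.1250, 0.2632), dt=1.0 → body Δ=(0.0454, 0.1317, 0.2632) → world pose (0.0454, 0.1317, 0.2632)
step 2: ξ=(vx,vy,ωz)=(-0.0688, -0.1313, 0.4441), dt=0.8 → body Δ=(-0.0354, -0.1125, 0.3553) → world pose (0.0405, 0.0139, 0.6184)
step 3: ξ=(vx,vy,ωz)=(-0.3000, -0.0125, -0.1645), dt=1.2 → body Δ=(-0.3591, 0.0205, -0.1974) → world pose (-0.2640, -0.1776, 0.4211)
step 4: ξ=(vx,vy,ωz)=(-0.1125, 0.0625, 0.3289), dt=0.5 → body Δ=(-0.0586, 0.0265, 0.1645) → world pose (-0.3283, -0.1773, 0.5855)

(-0.3283, -0.1773, 0.5855)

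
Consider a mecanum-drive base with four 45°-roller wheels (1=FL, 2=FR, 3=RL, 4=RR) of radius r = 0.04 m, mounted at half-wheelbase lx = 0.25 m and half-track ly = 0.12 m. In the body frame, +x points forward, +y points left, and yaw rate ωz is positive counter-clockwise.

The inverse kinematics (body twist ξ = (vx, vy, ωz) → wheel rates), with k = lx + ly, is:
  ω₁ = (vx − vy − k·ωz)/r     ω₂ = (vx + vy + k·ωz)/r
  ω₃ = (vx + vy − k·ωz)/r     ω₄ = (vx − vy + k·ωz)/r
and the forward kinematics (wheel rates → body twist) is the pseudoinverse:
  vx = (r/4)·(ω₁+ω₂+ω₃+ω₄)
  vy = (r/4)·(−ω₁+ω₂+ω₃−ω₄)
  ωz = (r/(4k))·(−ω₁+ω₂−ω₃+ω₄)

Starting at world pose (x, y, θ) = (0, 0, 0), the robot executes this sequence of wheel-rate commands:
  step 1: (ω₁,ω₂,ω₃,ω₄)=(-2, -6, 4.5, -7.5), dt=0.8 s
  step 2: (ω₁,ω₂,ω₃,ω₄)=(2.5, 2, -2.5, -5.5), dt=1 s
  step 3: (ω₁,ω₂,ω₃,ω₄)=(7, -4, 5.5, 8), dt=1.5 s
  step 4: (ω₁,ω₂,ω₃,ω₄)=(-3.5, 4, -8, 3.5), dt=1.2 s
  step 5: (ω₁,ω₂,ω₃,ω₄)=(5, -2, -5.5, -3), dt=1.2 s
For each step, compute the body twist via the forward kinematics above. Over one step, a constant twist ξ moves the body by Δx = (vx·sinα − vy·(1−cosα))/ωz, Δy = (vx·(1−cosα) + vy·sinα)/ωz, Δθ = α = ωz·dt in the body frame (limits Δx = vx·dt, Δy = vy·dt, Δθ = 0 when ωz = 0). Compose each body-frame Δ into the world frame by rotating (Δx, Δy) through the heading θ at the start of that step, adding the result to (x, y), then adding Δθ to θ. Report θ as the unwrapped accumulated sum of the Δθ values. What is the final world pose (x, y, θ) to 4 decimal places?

step 1: ξ=(vx,vy,ωz)=(-0.1100, 0.0800, -0.4324), dt=0.8 → body Δ=(-0.0753, 0.0778, -0.3459) → world pose (-0.0753, 0.0778, -0.3459)
step 2: ξ=(vx,vy,ωz)=(-0.0350, 0.0250, -0.0946), dt=1.0 → body Δ=(-0.0338, 0.0266, -0.0946) → world pose (-0.0980, 0.1143, -0.4405)
step 3: ξ=(vx,vy,ωz)=(0.1650, -0.1350, -0.2297), dt=1.5 → body Δ=(0.2081, -0.2407, -0.3446) → world pose (-0.0125, -0.1922, -0.7851)
step 4: ξ=(vx,vy,ωz)=(-0.0400, -0.0400, 0.5135), dt=1.2 → body Δ=(-0.0307, -0.0593, 0.6162) → world pose (-0.0761, -0.2125, -0.1689)
step 5: ξ=(vx,vy,ωz)=(-0.0550, -0.0950, -0.1216), dt=1.2 → body Δ=(-0.0741, -0.1088, -0.1459) → world pose (-0.1674, -0.3073, -0.3149)

(-0.1674, -0.3073, -0.3149)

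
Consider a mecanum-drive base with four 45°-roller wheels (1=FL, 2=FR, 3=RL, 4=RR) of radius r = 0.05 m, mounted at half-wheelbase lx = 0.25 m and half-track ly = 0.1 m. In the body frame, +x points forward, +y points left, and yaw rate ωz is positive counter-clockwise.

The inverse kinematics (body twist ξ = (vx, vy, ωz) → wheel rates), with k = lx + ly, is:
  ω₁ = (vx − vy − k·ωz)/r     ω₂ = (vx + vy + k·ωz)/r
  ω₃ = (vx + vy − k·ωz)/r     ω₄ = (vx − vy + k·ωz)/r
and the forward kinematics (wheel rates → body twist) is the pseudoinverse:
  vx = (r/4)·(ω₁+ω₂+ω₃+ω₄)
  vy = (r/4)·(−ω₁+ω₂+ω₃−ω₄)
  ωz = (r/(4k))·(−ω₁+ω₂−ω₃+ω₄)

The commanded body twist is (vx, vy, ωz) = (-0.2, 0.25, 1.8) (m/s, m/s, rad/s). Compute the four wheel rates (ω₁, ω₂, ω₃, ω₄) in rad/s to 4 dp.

(-21.6000, 13.6000, -11.6000, 3.6000)

k = lx + ly = 0.25 + 0.1 = 0.3500;  k·ωz = 0.3500·1.8 = 0.6300
ω₁ (FL) = (vx − vy − k·ωz)/r = -1.0800/0.05 = -21.6000
ω₂ (FR) = (vx + vy + k·ωz)/r = 0.6800/0.05 = 13.6000
ω₃ (RL) = (vx + vy − k·ωz)/r = -0.5800/0.05 = -11.6000
ω₄ (RR) = (vx − vy + k·ωz)/r = 0.1800/0.05 = 3.6000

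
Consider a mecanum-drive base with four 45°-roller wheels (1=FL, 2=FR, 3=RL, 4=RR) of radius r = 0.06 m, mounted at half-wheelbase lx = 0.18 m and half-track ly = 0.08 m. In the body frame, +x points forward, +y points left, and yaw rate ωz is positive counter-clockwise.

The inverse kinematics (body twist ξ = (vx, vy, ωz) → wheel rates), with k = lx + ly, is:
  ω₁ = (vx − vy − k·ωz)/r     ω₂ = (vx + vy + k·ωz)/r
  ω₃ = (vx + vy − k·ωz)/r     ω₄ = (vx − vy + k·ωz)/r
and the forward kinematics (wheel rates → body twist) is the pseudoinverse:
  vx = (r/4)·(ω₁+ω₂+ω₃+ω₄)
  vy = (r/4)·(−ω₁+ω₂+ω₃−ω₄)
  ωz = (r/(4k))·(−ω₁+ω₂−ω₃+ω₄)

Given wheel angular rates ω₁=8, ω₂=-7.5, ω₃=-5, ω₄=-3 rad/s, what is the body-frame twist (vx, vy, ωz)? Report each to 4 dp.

k = lx + ly = 0.18 + 0.08 = 0.2600
ω₁+ω₂+ω₃+ω₄ = -7.5000  →  vx = (0.06/4)·-7.5000 = -0.1125
−ω₁+ω₂+ω₃−ω₄ = -17.5000  →  vy = (0.06/4)·-17.5000 = -0.2625
−ω₁+ω₂−ω₃+ω₄ = -13.5000  →  ωz = (0.06/1.0400)·-13.5000 = -0.7788

(-0.1125, -0.2625, -0.7788)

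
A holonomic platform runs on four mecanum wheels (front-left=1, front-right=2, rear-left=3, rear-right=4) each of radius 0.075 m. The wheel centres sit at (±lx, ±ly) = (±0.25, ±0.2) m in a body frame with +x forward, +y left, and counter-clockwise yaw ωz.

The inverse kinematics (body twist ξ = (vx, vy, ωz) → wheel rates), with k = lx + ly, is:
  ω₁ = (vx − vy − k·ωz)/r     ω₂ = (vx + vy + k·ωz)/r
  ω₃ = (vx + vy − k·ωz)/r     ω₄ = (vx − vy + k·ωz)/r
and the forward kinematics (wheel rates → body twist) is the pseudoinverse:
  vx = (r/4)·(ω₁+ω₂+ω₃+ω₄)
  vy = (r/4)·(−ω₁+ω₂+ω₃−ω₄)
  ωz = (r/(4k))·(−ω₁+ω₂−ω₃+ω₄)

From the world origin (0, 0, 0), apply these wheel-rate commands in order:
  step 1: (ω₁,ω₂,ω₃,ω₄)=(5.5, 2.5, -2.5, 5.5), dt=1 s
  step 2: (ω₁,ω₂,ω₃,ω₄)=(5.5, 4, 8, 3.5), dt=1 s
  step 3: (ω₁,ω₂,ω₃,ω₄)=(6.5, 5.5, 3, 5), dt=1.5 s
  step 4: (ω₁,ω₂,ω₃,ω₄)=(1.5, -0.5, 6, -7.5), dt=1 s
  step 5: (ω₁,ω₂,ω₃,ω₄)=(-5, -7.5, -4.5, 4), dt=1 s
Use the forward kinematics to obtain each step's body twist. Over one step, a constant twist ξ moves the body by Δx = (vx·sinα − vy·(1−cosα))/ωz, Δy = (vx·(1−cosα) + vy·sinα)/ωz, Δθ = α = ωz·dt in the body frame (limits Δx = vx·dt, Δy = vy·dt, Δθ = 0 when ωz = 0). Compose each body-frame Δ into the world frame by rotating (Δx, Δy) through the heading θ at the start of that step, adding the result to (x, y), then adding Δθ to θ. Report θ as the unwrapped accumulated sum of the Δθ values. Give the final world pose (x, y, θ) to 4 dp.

(0.9166, -0.0439, -0.3750)

step 1: ξ=(vx,vy,ωz)=(0.2062, -0.2062, 0.2083), dt=1.0 → body Δ=(0.2262, -0.1834, 0.2083) → world pose (0.2262, -0.1834, 0.2083)
step 2: ξ=(vx,vy,ωz)=(0.3937, 0.0562, -0.2500), dt=1.0 → body Δ=(0.3967, 0.0067, -0.2500) → world pose (0.6129, -0.0948, -0.0417)
step 3: ξ=(vx,vy,ωz)=(0.3750, -0.0563, 0.0417), dt=1.5 → body Δ=(0.5648, -0.0667, 0.0625) → world pose (1.1744, -0.1850, 0.0208)
step 4: ξ=(vx,vy,ωz)=(-0.0094, 0.2156, -0.6458), dt=1.0 → body Δ=(0.0585, 0.2039, -0.6458) → world pose (1.2286, 0.0201, -0.6250)
step 5: ξ=(vx,vy,ωz)=(-0.2437, -0.2062, 0.2500), dt=1.0 → body Δ=(-0.2156, -0.2344, 0.2500) → world pose (0.9166, -0.0439, -0.3750)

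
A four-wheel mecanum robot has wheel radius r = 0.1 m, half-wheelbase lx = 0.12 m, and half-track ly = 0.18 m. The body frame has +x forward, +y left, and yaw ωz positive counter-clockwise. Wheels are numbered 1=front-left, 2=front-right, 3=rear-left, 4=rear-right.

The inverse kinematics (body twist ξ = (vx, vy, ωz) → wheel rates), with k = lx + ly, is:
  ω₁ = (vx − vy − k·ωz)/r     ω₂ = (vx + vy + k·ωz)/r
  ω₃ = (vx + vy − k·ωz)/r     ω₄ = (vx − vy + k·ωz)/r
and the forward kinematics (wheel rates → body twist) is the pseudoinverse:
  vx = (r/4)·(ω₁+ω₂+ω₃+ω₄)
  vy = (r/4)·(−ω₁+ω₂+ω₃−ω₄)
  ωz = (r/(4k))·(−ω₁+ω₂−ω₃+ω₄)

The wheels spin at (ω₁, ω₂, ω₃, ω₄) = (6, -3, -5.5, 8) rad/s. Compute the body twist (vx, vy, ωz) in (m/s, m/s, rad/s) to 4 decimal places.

(0.1375, -0.5625, 0.3750)

k = lx + ly = 0.12 + 0.18 = 0.3000
ω₁+ω₂+ω₃+ω₄ = 5.5000  →  vx = (0.1/4)·5.5000 = 0.1375
−ω₁+ω₂+ω₃−ω₄ = -22.5000  →  vy = (0.1/4)·-22.5000 = -0.5625
−ω₁+ω₂−ω₃+ω₄ = 4.5000  →  ωz = (0.1/1.2000)·4.5000 = 0.3750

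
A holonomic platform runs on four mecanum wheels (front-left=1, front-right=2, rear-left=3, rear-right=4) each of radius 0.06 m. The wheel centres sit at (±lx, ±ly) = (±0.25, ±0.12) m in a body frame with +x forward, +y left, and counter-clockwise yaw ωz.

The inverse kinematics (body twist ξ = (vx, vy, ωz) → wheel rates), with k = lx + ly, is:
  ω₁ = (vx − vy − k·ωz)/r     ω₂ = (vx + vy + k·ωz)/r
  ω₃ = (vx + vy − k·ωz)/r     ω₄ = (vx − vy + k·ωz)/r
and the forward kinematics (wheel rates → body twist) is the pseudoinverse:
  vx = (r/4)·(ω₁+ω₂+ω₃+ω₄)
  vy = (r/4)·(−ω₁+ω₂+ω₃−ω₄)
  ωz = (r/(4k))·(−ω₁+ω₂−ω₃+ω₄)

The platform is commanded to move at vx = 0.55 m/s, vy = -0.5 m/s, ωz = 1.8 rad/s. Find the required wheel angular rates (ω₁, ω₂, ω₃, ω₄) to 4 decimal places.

(6.4000, 11.9333, -10.2667, 28.6000)

k = lx + ly = 0.25 + 0.12 = 0.3700;  k·ωz = 0.3700·1.8 = 0.6660
ω₁ (FL) = (vx − vy − k·ωz)/r = 0.3840/0.06 = 6.4000
ω₂ (FR) = (vx + vy + k·ωz)/r = 0.7160/0.06 = 11.9333
ω₃ (RL) = (vx + vy − k·ωz)/r = -0.6160/0.06 = -10.2667
ω₄ (RR) = (vx − vy + k·ωz)/r = 1.7160/0.06 = 28.6000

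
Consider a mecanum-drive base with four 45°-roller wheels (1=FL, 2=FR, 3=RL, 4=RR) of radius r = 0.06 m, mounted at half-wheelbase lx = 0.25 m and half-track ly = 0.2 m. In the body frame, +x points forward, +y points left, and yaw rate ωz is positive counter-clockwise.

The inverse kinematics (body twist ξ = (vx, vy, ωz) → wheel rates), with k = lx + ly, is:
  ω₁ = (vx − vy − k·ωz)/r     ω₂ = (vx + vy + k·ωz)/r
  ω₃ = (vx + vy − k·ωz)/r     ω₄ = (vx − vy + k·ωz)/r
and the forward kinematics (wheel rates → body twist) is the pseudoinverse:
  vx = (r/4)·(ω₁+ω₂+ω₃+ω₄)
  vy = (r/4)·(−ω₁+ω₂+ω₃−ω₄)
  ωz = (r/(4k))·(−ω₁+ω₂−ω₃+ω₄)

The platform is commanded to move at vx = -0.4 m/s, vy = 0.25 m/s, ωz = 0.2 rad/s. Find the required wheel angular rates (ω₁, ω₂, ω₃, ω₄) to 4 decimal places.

(-12.3333, -1.0000, -4.0000, -9.3333)

k = lx + ly = 0.25 + 0.2 = 0.4500;  k·ωz = 0.4500·0.2 = 0.0900
ω₁ (FL) = (vx − vy − k·ωz)/r = -0.7400/0.06 = -12.3333
ω₂ (FR) = (vx + vy + k·ωz)/r = -0.0600/0.06 = -1.0000
ω₃ (RL) = (vx + vy − k·ωz)/r = -0.2400/0.06 = -4.0000
ω₄ (RR) = (vx − vy + k·ωz)/r = -0.5600/0.06 = -9.3333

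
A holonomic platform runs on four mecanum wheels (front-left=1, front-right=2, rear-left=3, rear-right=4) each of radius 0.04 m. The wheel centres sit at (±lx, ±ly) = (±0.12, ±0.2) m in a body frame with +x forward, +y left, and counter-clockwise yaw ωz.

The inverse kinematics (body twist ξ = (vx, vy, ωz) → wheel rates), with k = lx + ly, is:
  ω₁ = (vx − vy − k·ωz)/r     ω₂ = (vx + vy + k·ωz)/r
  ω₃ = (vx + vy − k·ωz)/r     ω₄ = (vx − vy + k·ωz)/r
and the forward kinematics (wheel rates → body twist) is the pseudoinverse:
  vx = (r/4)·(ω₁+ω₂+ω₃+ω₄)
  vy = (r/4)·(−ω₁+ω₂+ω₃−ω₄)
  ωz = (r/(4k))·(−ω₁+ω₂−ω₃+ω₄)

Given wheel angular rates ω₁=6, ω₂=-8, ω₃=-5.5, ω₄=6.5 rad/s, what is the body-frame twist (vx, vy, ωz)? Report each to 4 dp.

k = lx + ly = 0.12 + 0.2 = 0.3200
ω₁+ω₂+ω₃+ω₄ = -1.0000  →  vx = (0.04/4)·-1.0000 = -0.0100
−ω₁+ω₂+ω₃−ω₄ = -26.0000  →  vy = (0.04/4)·-26.0000 = -0.2600
−ω₁+ω₂−ω₃+ω₄ = -2.0000  →  ωz = (0.04/1.2800)·-2.0000 = -0.0625

(-0.0100, -0.2600, -0.0625)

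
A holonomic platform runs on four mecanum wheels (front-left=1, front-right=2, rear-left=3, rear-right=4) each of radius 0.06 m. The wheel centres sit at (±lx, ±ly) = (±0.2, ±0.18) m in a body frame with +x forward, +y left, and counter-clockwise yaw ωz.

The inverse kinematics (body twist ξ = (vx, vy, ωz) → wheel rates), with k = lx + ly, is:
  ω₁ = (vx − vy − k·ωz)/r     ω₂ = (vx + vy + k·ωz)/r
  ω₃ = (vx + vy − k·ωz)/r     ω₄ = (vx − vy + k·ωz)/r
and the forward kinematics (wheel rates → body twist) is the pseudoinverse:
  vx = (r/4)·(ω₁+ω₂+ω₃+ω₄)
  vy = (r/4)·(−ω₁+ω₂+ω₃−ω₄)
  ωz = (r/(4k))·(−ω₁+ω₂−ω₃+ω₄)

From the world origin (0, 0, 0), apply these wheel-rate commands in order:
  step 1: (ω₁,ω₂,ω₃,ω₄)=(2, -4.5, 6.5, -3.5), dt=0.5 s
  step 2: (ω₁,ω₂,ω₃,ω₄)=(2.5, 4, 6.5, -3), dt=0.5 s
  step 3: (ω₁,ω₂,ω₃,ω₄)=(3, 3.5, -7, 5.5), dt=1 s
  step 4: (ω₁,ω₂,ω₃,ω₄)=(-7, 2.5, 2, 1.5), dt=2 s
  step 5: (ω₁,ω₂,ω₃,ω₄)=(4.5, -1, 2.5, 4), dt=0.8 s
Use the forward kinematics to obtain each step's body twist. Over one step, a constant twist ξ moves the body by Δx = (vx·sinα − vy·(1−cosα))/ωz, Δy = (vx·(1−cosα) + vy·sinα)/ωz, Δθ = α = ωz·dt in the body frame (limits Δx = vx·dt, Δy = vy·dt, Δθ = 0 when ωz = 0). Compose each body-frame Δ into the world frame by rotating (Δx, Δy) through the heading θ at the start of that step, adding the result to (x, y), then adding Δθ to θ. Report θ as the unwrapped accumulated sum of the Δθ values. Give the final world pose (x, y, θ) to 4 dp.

(0.1500, 0.1522, 0.6138)

step 1: ξ=(vx,vy,ωz)=(0.0075, 0.0525, -0.6513), dt=0.5 → body Δ=(0.0079, 0.0252, -0.3257) → world pose (0.0079, 0.0252, -0.3257)
step 2: ξ=(vx,vy,ωz)=(0.1500, 0.1650, -0.3158), dt=0.5 → body Δ=(0.0812, 0.0762, -0.1579) → world pose (0.1092, 0.0714, -0.4836)
step 3: ξ=(vx,vy,ωz)=(0.0750, -0.1800, 0.5132), dt=1.0 → body Δ=(0.1169, -0.1534, 0.5132) → world pose (0.1415, -0.1187, 0.0296)
step 4: ξ=(vx,vy,ωz)=(-0.0150, 0.1500, 0.3553), dt=2.0 → body Δ=(-0.1297, 0.2652, 0.7105) → world pose (0.0040, 0.1425, 0.7401)
step 5: ξ=(vx,vy,ωz)=(0.1500, -0.1050, -0.1579), dt=0.8 → body Δ=(0.1144, -0.0913, -0.1263) → world pose (0.1500, 0.1522, 0.6138)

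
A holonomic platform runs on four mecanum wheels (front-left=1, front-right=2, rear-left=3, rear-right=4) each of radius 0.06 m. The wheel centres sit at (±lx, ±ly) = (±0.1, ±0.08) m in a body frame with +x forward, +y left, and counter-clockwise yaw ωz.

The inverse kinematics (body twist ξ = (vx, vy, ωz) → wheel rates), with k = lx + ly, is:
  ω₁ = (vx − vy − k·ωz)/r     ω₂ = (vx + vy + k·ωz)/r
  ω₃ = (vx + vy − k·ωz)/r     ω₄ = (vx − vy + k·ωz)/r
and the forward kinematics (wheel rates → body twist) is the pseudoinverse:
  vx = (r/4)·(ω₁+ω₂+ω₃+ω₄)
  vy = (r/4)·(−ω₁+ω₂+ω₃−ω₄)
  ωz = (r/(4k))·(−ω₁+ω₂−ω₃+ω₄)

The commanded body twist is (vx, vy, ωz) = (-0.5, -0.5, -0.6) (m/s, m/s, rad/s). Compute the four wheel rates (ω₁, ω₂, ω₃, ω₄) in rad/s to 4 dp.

(1.8000, -18.4667, -14.8667, -1.8000)

k = lx + ly = 0.1 + 0.08 = 0.1800;  k·ωz = 0.1800·-0.6 = -0.1080
ω₁ (FL) = (vx − vy − k·ωz)/r = 0.1080/0.06 = 1.8000
ω₂ (FR) = (vx + vy + k·ωz)/r = -1.1080/0.06 = -18.4667
ω₃ (RL) = (vx + vy − k·ωz)/r = -0.8920/0.06 = -14.8667
ω₄ (RR) = (vx − vy + k·ωz)/r = -0.1080/0.06 = -1.8000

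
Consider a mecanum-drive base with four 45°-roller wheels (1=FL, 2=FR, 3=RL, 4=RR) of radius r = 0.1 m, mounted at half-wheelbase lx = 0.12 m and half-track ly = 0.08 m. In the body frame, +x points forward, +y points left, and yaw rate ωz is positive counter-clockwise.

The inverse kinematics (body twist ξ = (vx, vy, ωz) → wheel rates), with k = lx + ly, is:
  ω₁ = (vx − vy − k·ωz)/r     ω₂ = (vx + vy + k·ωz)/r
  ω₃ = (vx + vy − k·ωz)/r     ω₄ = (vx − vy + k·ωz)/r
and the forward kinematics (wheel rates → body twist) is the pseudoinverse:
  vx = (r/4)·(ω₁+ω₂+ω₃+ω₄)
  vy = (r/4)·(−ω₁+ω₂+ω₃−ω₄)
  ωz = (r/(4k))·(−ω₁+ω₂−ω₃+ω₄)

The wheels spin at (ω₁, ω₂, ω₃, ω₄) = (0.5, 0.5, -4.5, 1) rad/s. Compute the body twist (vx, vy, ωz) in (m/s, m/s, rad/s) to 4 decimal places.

(-0.0625, -0.1375, 0.6875)

k = lx + ly = 0.12 + 0.08 = 0.2000
ω₁+ω₂+ω₃+ω₄ = -2.5000  →  vx = (0.1/4)·-2.5000 = -0.0625
−ω₁+ω₂+ω₃−ω₄ = -5.5000  →  vy = (0.1/4)·-5.5000 = -0.1375
−ω₁+ω₂−ω₃+ω₄ = 5.5000  →  ωz = (0.1/0.8000)·5.5000 = 0.6875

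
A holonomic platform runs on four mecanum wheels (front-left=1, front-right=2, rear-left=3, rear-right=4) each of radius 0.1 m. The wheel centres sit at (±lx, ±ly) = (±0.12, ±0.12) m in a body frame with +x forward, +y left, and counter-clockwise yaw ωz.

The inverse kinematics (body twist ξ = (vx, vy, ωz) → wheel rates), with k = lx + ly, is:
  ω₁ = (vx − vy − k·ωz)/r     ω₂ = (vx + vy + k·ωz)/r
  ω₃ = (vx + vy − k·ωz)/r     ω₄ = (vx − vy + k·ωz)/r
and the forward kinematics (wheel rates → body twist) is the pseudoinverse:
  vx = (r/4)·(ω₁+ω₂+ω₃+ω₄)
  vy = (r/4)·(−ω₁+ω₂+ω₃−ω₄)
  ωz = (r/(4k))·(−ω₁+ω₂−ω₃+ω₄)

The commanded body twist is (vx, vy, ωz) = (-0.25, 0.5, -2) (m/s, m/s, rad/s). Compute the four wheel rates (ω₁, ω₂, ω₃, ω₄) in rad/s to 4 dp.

k = lx + ly = 0.12 + 0.12 = 0.2400;  k·ωz = 0.2400·-2 = -0.4800
ω₁ (FL) = (vx − vy − k·ωz)/r = -0.2700/0.1 = -2.7000
ω₂ (FR) = (vx + vy + k·ωz)/r = -0.2300/0.1 = -2.3000
ω₃ (RL) = (vx + vy − k·ωz)/r = 0.7300/0.1 = 7.3000
ω₄ (RR) = (vx − vy + k·ωz)/r = -1.2300/0.1 = -12.3000

(-2.7000, -2.3000, 7.3000, -12.3000)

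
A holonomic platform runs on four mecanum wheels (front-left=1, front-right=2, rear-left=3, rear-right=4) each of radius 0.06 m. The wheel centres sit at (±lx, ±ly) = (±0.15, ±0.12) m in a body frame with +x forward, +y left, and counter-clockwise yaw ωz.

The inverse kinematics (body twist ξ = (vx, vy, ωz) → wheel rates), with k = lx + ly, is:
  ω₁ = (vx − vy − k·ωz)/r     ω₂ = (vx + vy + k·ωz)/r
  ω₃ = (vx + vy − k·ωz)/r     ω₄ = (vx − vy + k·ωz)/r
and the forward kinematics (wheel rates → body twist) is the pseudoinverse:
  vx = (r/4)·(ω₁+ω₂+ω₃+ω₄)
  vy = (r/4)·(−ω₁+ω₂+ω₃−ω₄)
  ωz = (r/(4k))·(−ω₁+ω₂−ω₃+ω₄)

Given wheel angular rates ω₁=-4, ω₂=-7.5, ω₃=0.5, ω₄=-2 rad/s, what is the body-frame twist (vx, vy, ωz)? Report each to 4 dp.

k = lx + ly = 0.15 + 0.12 = 0.2700
ω₁+ω₂+ω₃+ω₄ = -13.0000  →  vx = (0.06/4)·-13.0000 = -0.1950
−ω₁+ω₂+ω₃−ω₄ = -1.0000  →  vy = (0.06/4)·-1.0000 = -0.0150
−ω₁+ω₂−ω₃+ω₄ = -6.0000  →  ωz = (0.06/1.0800)·-6.0000 = -0.3333

(-0.1950, -0.0150, -0.3333)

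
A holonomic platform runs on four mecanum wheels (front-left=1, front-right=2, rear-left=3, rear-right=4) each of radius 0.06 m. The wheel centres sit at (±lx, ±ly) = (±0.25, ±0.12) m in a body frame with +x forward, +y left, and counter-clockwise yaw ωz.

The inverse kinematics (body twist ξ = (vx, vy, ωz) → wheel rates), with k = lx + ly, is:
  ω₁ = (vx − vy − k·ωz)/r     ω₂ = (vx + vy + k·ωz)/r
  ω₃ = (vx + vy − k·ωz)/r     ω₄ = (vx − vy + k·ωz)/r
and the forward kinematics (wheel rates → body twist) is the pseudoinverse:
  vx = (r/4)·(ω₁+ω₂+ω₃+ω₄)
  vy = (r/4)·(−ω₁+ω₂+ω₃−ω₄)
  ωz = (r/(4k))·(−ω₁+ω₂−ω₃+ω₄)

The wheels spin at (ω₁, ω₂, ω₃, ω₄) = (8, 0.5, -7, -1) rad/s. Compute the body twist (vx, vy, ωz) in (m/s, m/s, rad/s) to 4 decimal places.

(0.0075, -0.2025, -0.0608)

k = lx + ly = 0.25 + 0.12 = 0.3700
ω₁+ω₂+ω₃+ω₄ = 0.5000  →  vx = (0.06/4)·0.5000 = 0.0075
−ω₁+ω₂+ω₃−ω₄ = -13.5000  →  vy = (0.06/4)·-13.5000 = -0.2025
−ω₁+ω₂−ω₃+ω₄ = -1.5000  →  ωz = (0.06/1.4800)·-1.5000 = -0.0608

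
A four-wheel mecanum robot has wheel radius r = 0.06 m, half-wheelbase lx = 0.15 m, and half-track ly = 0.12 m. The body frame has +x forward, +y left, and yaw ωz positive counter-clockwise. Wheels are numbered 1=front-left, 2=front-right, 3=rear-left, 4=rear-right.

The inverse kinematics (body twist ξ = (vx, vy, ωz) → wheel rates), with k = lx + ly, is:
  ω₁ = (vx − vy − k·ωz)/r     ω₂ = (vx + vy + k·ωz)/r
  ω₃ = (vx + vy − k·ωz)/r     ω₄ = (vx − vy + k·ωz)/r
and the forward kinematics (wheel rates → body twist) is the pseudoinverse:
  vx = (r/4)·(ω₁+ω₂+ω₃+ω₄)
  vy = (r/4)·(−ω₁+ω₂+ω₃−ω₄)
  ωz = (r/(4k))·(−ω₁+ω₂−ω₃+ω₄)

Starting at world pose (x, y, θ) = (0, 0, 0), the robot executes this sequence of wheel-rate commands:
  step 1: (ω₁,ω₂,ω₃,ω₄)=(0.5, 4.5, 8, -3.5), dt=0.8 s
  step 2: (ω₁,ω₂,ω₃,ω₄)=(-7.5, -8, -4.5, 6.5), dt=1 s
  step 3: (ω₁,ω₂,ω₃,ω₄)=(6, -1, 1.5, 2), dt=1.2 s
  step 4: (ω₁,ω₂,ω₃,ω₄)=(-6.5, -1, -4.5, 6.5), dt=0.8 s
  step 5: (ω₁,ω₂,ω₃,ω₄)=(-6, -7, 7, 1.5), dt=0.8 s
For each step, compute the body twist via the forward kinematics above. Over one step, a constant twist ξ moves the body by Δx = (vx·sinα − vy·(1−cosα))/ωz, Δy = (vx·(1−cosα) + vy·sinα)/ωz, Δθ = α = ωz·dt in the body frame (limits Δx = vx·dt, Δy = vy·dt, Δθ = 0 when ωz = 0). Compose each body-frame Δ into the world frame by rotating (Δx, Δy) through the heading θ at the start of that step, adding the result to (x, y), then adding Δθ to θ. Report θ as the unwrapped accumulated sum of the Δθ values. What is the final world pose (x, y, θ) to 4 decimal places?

(-0.0301, -0.1737, 0.2611)

step 1: ξ=(vx,vy,ωz)=(0.1425, 0.2325, -0.4167), dt=0.8 → body Δ=(0.1426, 0.1637, -0.3333) → world pose (0.1426, 0.1637, -0.3333)
step 2: ξ=(vx,vy,ωz)=(-0.2025, -0.1725, 0.5833), dt=1.0 → body Δ=(-0.1423, -0.2203, 0.5833) → world pose (-0.0639, 0.0021, 0.2500)
step 3: ξ=(vx,vy,ωz)=(0.1275, -0.1125, -0.3611), dt=1.2 → body Δ=(0.1195, -0.1634, -0.4333) → world pose (0.0922, -0.1267, -0.1833)
step 4: ξ=(vx,vy,ωz)=(-0.0825, -0.0825, 0.9167), dt=0.8 → body Δ=(-0.0371, -0.0834, 0.7333) → world pose (0.0406, -0.2019, 0.5500)
step 5: ξ=(vx,vy,ωz)=(-0.0675, 0.0675, -0.3611), dt=0.8 → body Δ=(-0.0455, 0.0610, -0.2889) → world pose (-0.0301, -0.1737, 0.2611)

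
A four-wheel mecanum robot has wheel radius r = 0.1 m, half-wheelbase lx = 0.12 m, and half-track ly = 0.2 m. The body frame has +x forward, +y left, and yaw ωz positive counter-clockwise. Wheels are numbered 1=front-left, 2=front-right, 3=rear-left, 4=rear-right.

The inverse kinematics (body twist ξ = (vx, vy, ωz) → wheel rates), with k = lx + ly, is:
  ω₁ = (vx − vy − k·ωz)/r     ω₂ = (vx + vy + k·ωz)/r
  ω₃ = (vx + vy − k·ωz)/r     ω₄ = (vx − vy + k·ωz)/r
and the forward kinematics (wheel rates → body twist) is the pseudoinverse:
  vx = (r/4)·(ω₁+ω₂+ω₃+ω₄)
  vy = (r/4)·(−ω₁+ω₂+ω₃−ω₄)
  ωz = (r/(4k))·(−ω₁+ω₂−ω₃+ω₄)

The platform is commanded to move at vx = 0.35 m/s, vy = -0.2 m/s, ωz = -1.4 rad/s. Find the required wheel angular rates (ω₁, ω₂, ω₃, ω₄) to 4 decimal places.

k = lx + ly = 0.12 + 0.2 = 0.3200;  k·ωz = 0.3200·-1.4 = -0.4480
ω₁ (FL) = (vx − vy − k·ωz)/r = 0.9980/0.1 = 9.9800
ω₂ (FR) = (vx + vy + k·ωz)/r = -0.2980/0.1 = -2.9800
ω₃ (RL) = (vx + vy − k·ωz)/r = 0.5980/0.1 = 5.9800
ω₄ (RR) = (vx − vy + k·ωz)/r = 0.1020/0.1 = 1.0200

(9.9800, -2.9800, 5.9800, 1.0200)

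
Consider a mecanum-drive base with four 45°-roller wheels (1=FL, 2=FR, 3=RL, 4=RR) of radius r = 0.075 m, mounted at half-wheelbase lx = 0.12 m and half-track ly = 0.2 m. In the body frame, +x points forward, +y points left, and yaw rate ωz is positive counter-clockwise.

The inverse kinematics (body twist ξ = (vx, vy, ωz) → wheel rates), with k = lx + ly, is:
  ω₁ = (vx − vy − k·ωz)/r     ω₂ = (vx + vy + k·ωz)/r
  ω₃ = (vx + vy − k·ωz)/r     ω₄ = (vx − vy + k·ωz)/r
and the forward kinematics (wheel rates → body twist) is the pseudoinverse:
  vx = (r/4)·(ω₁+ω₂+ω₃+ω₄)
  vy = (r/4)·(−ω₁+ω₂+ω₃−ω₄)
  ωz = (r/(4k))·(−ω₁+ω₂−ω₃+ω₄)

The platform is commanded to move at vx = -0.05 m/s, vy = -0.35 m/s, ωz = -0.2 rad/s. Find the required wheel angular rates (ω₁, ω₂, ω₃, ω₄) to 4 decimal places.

(4.8533, -6.1867, -4.4800, 3.1467)

k = lx + ly = 0.12 + 0.2 = 0.3200;  k·ωz = 0.3200·-0.2 = -0.0640
ω₁ (FL) = (vx − vy − k·ωz)/r = 0.3640/0.075 = 4.8533
ω₂ (FR) = (vx + vy + k·ωz)/r = -0.4640/0.075 = -6.1867
ω₃ (RL) = (vx + vy − k·ωz)/r = -0.3360/0.075 = -4.4800
ω₄ (RR) = (vx − vy + k·ωz)/r = 0.2360/0.075 = 3.1467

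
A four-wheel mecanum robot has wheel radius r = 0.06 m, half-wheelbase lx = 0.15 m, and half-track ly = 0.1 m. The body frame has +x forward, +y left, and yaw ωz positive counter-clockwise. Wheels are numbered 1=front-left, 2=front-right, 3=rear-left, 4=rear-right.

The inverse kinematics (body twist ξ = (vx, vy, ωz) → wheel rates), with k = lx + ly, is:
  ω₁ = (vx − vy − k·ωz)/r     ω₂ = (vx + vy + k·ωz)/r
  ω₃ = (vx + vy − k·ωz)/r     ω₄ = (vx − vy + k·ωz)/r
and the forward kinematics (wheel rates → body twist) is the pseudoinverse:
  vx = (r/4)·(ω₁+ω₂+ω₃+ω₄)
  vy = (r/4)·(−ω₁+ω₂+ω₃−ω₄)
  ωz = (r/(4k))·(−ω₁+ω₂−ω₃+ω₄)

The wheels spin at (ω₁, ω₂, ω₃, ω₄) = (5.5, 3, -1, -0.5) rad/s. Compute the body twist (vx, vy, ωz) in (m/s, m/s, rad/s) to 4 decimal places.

k = lx + ly = 0.15 + 0.1 = 0.2500
ω₁+ω₂+ω₃+ω₄ = 7.0000  →  vx = (0.06/4)·7.0000 = 0.1050
−ω₁+ω₂+ω₃−ω₄ = -3.0000  →  vy = (0.06/4)·-3.0000 = -0.0450
−ω₁+ω₂−ω₃+ω₄ = -2.0000  →  ωz = (0.06/1.0000)·-2.0000 = -0.1200

(0.1050, -0.0450, -0.1200)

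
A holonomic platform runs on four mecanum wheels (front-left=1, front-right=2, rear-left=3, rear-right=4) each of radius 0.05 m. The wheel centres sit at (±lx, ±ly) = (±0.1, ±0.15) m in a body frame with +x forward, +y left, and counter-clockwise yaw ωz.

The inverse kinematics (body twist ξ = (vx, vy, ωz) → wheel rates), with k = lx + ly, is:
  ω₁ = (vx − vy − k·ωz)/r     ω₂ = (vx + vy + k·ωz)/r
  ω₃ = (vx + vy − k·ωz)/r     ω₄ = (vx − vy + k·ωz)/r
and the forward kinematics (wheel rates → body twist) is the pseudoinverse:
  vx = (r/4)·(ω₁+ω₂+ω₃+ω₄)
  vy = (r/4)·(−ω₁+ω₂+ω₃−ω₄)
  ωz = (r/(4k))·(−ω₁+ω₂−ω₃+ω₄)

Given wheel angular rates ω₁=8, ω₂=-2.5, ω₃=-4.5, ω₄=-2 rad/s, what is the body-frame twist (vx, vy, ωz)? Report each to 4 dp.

k = lx + ly = 0.1 + 0.15 = 0.2500
ω₁+ω₂+ω₃+ω₄ = -1.0000  →  vx = (0.05/4)·-1.0000 = -0.0125
−ω₁+ω₂+ω₃−ω₄ = -13.0000  →  vy = (0.05/4)·-13.0000 = -0.1625
−ω₁+ω₂−ω₃+ω₄ = -8.0000  →  ωz = (0.05/1.0000)·-8.0000 = -0.4000

(-0.0125, -0.1625, -0.4000)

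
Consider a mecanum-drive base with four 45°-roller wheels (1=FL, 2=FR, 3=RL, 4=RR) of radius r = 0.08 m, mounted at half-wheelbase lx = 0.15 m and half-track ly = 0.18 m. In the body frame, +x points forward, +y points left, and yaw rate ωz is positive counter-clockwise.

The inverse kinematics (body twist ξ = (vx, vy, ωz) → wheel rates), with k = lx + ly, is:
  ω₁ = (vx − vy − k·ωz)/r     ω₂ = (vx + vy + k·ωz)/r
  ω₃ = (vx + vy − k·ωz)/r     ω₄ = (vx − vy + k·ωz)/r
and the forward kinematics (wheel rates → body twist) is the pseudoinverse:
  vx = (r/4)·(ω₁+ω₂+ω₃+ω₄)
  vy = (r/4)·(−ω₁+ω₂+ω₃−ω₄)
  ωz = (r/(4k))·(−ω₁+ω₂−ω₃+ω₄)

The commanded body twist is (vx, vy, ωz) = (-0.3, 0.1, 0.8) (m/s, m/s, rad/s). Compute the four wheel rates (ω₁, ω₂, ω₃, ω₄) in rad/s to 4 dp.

k = lx + ly = 0.15 + 0.18 = 0.3300;  k·ωz = 0.3300·0.8 = 0.2640
ω₁ (FL) = (vx − vy − k·ωz)/r = -0.6640/0.08 = -8.3000
ω₂ (FR) = (vx + vy + k·ωz)/r = 0.0640/0.08 = 0.8000
ω₃ (RL) = (vx + vy − k·ωz)/r = -0.4640/0.08 = -5.8000
ω₄ (RR) = (vx − vy + k·ωz)/r = -0.1360/0.08 = -1.7000

(-8.3000, 0.8000, -5.8000, -1.7000)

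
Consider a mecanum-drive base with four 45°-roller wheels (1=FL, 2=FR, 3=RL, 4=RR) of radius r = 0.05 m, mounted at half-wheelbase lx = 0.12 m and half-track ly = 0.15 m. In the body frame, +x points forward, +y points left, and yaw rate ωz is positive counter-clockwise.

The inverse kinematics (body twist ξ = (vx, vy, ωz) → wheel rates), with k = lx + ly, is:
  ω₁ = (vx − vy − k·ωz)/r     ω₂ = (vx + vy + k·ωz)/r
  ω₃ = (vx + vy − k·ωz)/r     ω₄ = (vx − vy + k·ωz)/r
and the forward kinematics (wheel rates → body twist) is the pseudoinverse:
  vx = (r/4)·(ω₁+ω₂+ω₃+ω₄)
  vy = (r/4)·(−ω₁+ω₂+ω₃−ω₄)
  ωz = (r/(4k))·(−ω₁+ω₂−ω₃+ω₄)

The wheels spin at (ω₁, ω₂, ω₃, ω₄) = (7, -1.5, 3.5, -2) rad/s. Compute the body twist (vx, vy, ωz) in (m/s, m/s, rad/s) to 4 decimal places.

k = lx + ly = 0.12 + 0.15 = 0.2700
ω₁+ω₂+ω₃+ω₄ = 7.0000  →  vx = (0.05/4)·7.0000 = 0.0875
−ω₁+ω₂+ω₃−ω₄ = -3.0000  →  vy = (0.05/4)·-3.0000 = -0.0375
−ω₁+ω₂−ω₃+ω₄ = -14.0000  →  ωz = (0.05/1.0800)·-14.0000 = -0.6481

(0.0875, -0.0375, -0.6481)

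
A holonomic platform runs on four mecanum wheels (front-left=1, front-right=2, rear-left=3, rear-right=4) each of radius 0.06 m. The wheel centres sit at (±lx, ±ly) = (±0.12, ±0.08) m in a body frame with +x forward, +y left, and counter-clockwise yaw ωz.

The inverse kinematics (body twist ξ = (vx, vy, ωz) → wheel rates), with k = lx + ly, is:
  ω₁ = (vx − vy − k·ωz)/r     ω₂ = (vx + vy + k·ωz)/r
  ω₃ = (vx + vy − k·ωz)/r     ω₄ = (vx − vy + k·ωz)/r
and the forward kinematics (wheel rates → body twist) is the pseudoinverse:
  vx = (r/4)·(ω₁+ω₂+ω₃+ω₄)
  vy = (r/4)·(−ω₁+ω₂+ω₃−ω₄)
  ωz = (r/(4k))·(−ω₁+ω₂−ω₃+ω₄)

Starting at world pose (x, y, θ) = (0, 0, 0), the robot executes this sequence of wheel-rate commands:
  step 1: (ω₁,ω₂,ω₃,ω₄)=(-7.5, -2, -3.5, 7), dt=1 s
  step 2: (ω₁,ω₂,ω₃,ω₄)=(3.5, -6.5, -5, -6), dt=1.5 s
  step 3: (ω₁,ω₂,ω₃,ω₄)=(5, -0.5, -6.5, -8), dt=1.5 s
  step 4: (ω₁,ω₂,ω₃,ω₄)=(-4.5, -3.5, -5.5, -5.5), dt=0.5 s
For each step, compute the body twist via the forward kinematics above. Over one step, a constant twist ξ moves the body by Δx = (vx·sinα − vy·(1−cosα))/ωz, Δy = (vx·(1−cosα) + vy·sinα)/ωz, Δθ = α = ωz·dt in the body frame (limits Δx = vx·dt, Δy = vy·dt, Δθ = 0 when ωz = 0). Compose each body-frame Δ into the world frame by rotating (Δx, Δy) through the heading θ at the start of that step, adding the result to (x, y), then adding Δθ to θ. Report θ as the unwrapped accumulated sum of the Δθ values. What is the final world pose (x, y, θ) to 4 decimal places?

step 1: ξ=(vx,vy,ωz)=(-0.0900, -0.0750, 1.2000), dt=1.0 → body Δ=(-0.0301, -0.1061, 1.2000) → world pose (-0.0301, -0.1061, 1.2000)
step 2: ξ=(vx,vy,ωz)=(-0.2100, -0.1350, -0.8250), dt=1.5 → body Δ=(-0.3506, 0.0166, -1.2375) → world pose (-0.1726, -0.4269, -0.0375)
step 3: ξ=(vx,vy,ωz)=(-0.1500, -0.0600, -0.5250), dt=1.5 → body Δ=(-0.2361, 0.0031, -0.7875) → world pose (-0.4084, -0.4149, -0.8250)
step 4: ξ=(vx,vy,ωz)=(-0.2850, 0.0150, 0.0750), dt=0.5 → body Δ=(-0.1426, 0.0048, 0.0375) → world pose (-0.5017, -0.3069, -0.7875)

(-0.5017, -0.3069, -0.7875)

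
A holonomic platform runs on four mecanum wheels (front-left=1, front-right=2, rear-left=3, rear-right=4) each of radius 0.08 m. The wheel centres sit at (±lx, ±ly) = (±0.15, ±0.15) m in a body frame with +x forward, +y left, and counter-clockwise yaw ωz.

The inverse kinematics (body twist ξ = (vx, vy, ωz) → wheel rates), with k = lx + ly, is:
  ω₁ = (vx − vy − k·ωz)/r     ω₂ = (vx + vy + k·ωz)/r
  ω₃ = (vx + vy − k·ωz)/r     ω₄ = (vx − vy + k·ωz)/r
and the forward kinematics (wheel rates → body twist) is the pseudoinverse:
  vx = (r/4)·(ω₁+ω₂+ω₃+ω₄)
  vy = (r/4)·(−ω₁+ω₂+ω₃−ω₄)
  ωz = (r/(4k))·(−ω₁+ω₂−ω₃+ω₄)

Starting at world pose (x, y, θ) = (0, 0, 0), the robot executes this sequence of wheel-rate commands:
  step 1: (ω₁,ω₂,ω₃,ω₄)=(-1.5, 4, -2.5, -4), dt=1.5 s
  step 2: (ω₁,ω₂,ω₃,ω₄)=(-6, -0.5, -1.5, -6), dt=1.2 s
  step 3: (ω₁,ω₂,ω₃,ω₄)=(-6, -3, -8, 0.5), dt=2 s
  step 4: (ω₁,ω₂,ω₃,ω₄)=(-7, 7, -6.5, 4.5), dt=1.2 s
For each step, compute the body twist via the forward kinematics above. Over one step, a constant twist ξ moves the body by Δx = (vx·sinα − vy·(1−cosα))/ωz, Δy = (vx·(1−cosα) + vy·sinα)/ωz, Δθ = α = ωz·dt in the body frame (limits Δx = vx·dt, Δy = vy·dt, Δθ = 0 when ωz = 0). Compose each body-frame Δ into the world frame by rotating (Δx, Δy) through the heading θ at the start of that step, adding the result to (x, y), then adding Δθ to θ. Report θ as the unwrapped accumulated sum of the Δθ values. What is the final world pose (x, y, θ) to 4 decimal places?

(-0.5336, -0.4400, 4.0133)

step 1: ξ=(vx,vy,ωz)=(-0.0800, 0.1400, 0.2667), dt=1.5 → body Δ=(-0.1583, 0.1808, 0.4000) → world pose (-0.1583, 0.1808, 0.4000)
step 2: ξ=(vx,vy,ωz)=(-0.2800, 0.2000, 0.0667), dt=1.2 → body Δ=(-0.3452, 0.2263, 0.0800) → world pose (-0.5644, 0.2548, 0.4800)
step 3: ξ=(vx,vy,ωz)=(-0.3300, -0.1100, 0.7667), dt=2.0 → body Δ=(-0.2920, -0.5577, 1.5333) → world pose (-0.5659, -0.3748, 2.0133)
step 4: ξ=(vx,vy,ωz)=(-0.0400, 0.0600, 1.6667), dt=1.2 → body Δ=(-0.0728, -0.0013, 2.0000) → world pose (-0.5336, -0.4400, 4.0133)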